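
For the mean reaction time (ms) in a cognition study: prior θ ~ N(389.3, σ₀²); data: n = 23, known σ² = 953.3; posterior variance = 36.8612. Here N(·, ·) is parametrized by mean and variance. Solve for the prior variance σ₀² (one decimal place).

Posterior precision equals prior precision plus data precision: 1/σ_n² = 1/σ₀² + n/σ².
So 1/σ₀² = 1/36.8612 − 23/953.3 = 0.027129 − 0.024127 = 0.003002.
Hence σ₀² = 1/0.003002 ≈ 333.1.

σ₀² = 333.1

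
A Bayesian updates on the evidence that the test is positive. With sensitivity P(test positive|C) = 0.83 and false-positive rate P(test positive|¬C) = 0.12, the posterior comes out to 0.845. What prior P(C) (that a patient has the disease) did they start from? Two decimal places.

In odds form, posterior odds = prior odds × likelihood ratio, so prior odds = posterior odds ÷ LR.
Posterior odds = 0.845/(1−0.845) = 5.4516. LR = 0.83/0.12 = 6.9167.
Prior odds = 5.4516/6.9167 = 0.7882, so P(C) = 0.7882/(1+0.7882) ≈ 0.44.

P(C) = 0.44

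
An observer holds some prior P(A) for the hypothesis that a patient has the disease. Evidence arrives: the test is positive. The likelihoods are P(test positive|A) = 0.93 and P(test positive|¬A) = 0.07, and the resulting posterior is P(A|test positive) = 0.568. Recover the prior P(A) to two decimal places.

P(A) = 0.09

Bayes' rule in odds form gives O(A|E) = O(A)·[P(E|A)/P(E|¬A)], hence O(A) = O(A|E)/LR.
Posterior odds = 0.568/(1−0.568) = 1.3148. LR = 0.93/0.07 = 13.2857.
Prior odds = 1.3148/13.2857 = 0.0990, so P(A) = 0.0990/(1+0.0990) ≈ 0.09.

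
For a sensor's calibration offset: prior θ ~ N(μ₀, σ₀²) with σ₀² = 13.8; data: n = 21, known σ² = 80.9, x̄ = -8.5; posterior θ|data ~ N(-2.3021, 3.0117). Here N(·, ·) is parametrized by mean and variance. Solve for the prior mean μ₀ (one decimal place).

μ₀ = 19.9

With known observation variance, the Normal–Normal posterior has precision τ_n = τ₀ + n/σ² and mean μ_n = (τ₀μ₀ + (n/σ²)x̄)/τ_n.
Here τ₀ = 1/13.8 = 0.072464 and τ_data = 21/80.9 = 0.259580, so τ_n = 0.332044.
Rearranging for μ₀: μ₀ = (μ_n·τ_n − τ_data·x̄)/τ₀ = (-2.3021·0.332044 − 0.259580·-8.5) / 0.072464 = 1.442032/0.072464 ≈ 19.9.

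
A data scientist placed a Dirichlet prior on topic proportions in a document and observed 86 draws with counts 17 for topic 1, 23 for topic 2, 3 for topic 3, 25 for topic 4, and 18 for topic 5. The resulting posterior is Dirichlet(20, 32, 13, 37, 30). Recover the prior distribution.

Dirichlet(3, 9, 10, 12, 12)

For a Dirichlet(α) prior with multinomial counts c, the posterior is Dirichlet(α + c) componentwise.
Subtract each count from the matching posterior parameter: 20−17=3, 32−23=9, 13−3=10, 37−25=12, 30−18=12.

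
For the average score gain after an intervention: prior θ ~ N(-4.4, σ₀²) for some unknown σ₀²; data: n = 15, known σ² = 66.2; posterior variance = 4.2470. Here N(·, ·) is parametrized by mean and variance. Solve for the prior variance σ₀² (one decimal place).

σ₀² = 112.7

For the Normal–Normal model with known σ², precisions add: τ_n = τ₀ + n/σ².
So 1/σ₀² = 1/4.2470 − 15/66.2 = 0.235460 − 0.226586 = 0.008874.
Hence σ₀² = 1/0.008874 ≈ 112.7.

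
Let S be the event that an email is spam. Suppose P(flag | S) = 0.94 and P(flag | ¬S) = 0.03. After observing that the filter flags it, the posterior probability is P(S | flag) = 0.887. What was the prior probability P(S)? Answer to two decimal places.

P(S) = 0.20

In odds form, posterior odds = prior odds × likelihood ratio, so prior odds = posterior odds ÷ LR.
Posterior odds = 0.887/(1−0.887) = 7.8496. LR = 0.94/0.03 = 31.3333.
Prior odds = 7.8496/31.3333 = 0.2505, so P(S) = 0.2505/(1+0.2505) ≈ 0.20.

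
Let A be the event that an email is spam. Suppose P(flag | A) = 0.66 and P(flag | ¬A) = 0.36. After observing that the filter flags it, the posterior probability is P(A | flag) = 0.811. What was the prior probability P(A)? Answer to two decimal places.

P(A) = 0.70

In odds form, posterior odds = prior odds × likelihood ratio, so prior odds = posterior odds ÷ LR.
Posterior odds = 0.811/(1−0.811) = 4.2910. LR = 0.66/0.36 = 1.8333.
Prior odds = 4.2910/1.8333 = 2.3406, so P(A) = 2.3406/(1+2.3406) ≈ 0.70.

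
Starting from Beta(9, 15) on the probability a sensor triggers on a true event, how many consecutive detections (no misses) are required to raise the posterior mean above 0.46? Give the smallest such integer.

k = 4

After k detections and 0 misses the posterior is Beta(9+k, 15), with mean (9+k)/(9+15+k).
Set (9+k)/(24+k) > 0.46 and solve: k > (0.46·24 − 9)/(1 − 0.46) = 3.778.
The smallest integer exceeding 3.778 is 4, and checking k=4: (13)/(28) = 0.4643 > 0.46.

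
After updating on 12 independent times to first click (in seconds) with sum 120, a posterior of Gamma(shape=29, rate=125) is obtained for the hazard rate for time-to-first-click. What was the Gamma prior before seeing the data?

Gamma–exponential conjugacy: posterior shape = α + n, posterior rate = β + Σtᵢ.
So α = 29 − 12 = 17 and β = 125 − 120 = 5.

Gamma(shape=17, rate=5)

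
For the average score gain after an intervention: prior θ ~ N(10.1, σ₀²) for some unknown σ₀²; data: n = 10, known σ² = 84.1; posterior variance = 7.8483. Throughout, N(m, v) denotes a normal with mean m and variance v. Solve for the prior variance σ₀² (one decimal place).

For the Normal–Normal model with known σ², precisions add: τ_n = τ₀ + n/σ².
So 1/σ₀² = 1/7.8483 − 10/84.1 = 0.127416 − 0.118906 = 0.008510.
Hence σ₀² = 1/0.008510 ≈ 117.5.

σ₀² = 117.5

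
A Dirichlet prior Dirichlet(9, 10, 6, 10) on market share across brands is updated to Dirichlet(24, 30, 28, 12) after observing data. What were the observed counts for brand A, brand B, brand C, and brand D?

For a Dirichlet(α) prior with multinomial counts c, the posterior is Dirichlet(α + c) componentwise.
Counts are posterior − prior componentwise: 24−9=15, 30−10=20, 28−6=22, 12−10=2.

counts (15, 20, 22, 2)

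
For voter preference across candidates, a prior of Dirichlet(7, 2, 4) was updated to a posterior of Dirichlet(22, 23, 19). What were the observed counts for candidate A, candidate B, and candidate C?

For a Dirichlet(α) prior with multinomial counts c, the posterior is Dirichlet(α + c) componentwise.
Counts are posterior − prior componentwise: 22−7=15, 23−2=21, 19−4=15.

counts (15, 21, 15)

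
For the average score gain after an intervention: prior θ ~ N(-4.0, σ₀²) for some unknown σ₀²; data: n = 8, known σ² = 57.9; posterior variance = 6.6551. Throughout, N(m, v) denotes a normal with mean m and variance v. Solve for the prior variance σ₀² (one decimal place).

σ₀² = 82.7

Posterior precision equals prior precision plus data precision: 1/σ_n² = 1/σ₀² + n/σ².
So 1/σ₀² = 1/6.6551 − 8/57.9 = 0.150261 − 0.138169 = 0.012092.
Hence σ₀² = 1/0.012092 ≈ 82.7.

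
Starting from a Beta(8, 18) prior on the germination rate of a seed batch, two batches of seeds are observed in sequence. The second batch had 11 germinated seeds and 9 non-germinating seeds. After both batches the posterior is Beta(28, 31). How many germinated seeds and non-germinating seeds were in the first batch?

9 germinated seeds and 4 non-germinating seeds

Sequential conjugate updates are equivalent to a single update on the pooled data, so total successes = posterior α − prior α and total failures = posterior β − prior β.
Total across both batches: 28−8=20 germinated seeds, 31−18=13 non-germinating seeds.
Subtract the second batch: 20−11=9 germinated seeds and 13−9=4 non-germinating seeds.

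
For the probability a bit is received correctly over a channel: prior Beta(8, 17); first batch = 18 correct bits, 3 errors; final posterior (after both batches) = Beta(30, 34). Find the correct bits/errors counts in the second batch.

4 correct bits and 14 errors

Sequential conjugate updates are equivalent to a single update on the pooled data, so total successes = posterior α − prior α and total failures = posterior β − prior β.
Total across both batches: 30−8=22 correct bits, 34−17=17 errors.
Subtract the first batch: 22−18=4 correct bits and 17−3=14 errors.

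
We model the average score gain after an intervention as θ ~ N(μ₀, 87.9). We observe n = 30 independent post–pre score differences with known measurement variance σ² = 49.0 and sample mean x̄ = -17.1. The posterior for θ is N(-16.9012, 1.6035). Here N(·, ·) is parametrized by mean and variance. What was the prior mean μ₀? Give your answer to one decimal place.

μ₀ = -6.2

With known observation variance, the Normal–Normal posterior has precision τ_n = τ₀ + n/σ² and mean μ_n = (τ₀μ₀ + (n/σ²)x̄)/τ_n.
Here τ₀ = 1/87.9 = 0.011377 and τ_data = 30/49.0 = 0.612245, so τ_n = 0.623622.
Rearranging for μ₀: μ₀ = (μ_n·τ_n − τ_data·x̄)/τ₀ = (-16.9012·0.623622 − 0.612245·-17.1) / 0.011377 = -0.070571/0.011377 ≈ -6.2.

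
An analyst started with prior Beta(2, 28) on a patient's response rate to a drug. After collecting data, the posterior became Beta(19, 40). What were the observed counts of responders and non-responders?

17 responders and 12 non-responders

Under Beta–binomial conjugacy the posterior parameters are (α+s, β+f).
So s = 19 − 2 = 17 and f = 40 − 28 = 12.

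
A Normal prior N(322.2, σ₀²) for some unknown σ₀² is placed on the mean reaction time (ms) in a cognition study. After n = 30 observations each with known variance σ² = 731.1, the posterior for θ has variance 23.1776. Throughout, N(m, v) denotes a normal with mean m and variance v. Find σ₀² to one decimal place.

σ₀² = 473.7

For the Normal–Normal model with known σ², precisions add: τ_n = τ₀ + n/σ².
So 1/σ₀² = 1/23.1776 − 30/731.1 = 0.043145 − 0.041034 = 0.002111.
Hence σ₀² = 1/0.002111 ≈ 473.7.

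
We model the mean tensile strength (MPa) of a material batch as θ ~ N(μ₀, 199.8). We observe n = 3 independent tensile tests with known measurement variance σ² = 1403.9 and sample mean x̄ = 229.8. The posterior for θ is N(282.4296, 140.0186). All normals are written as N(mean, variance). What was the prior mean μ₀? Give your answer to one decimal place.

With known observation variance, the Normal–Normal posterior has precision τ_n = τ₀ + n/σ² and mean μ_n = (τ₀μ₀ + (n/σ²)x̄)/τ_n.
Here τ₀ = 1/199.8 = 0.005005 and τ_data = 3/1403.9 = 0.002137, so τ_n = 0.007142.
Rearranging for μ₀: μ₀ = (μ_n·τ_n − τ_data·x̄)/τ₀ = (282.4296·0.007142 − 0.002137·229.8) / 0.005005 = 1.526030/0.005005 ≈ 304.9.

μ₀ = 304.9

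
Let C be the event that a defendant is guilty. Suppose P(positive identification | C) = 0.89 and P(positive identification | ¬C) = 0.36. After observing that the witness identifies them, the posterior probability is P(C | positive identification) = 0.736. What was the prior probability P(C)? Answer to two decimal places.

In odds form, posterior odds = prior odds × likelihood ratio, so prior odds = posterior odds ÷ LR.
Posterior odds = 0.736/(1−0.736) = 2.7879. LR = 0.89/0.36 = 2.4722.
Prior odds = 2.7879/2.4722 = 1.1277, so P(C) = 1.1277/(1+1.1277) ≈ 0.53.

P(C) = 0.53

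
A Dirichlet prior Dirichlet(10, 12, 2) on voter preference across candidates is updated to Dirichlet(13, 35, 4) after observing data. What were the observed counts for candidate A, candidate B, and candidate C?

For a Dirichlet(α) prior with multinomial counts c, the posterior is Dirichlet(α + c) componentwise.
Counts are posterior − prior componentwise: 13−10=3, 35−12=23, 4−2=2.

counts (3, 23, 2)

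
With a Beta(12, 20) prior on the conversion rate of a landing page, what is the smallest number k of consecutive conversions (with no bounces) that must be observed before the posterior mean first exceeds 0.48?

After k conversions and 0 bounces the posterior is Beta(12+k, 20), with mean (12+k)/(12+20+k).
Set (12+k)/(32+k) > 0.48 and solve: k > (0.48·32 − 12)/(1 − 0.48) = 6.462.
The smallest integer exceeding 6.462 is 7.

k = 7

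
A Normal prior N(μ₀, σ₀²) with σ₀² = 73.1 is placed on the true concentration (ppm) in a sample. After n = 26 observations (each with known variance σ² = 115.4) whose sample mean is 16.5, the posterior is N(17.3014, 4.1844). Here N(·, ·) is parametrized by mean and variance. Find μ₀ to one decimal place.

μ₀ = 30.5

With known observation variance, the Normal–Normal posterior has precision τ_n = τ₀ + n/σ² and mean μ_n = (τ₀μ₀ + (n/σ²)x̄)/τ_n.
Here τ₀ = 1/73.1 = 0.013680 and τ_data = 26/115.4 = 0.225303, so τ_n = 0.238983.
Rearranging for μ₀: μ₀ = (μ_n·τ_n − τ_data·x̄)/τ₀ = (17.3014·0.238983 − 0.225303·16.5) / 0.013680 = 0.417241/0.013680 ≈ 30.5.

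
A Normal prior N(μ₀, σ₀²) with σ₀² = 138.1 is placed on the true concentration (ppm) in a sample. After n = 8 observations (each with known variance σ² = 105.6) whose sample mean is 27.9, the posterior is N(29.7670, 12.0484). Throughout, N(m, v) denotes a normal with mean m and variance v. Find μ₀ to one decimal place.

With known observation variance, the Normal–Normal posterior has precision τ_n = τ₀ + n/σ² and mean μ_n = (τ₀μ₀ + (n/σ²)x̄)/τ_n.
Here τ₀ = 1/138.1 = 0.007241 and τ_data = 8/105.6 = 0.075758, so τ_n = 0.082999.
Rearranging for μ₀: μ₀ = (μ_n·τ_n − τ_data·x̄)/τ₀ = (29.7670·0.082999 − 0.075758·27.9) / 0.007241 = 0.356983/0.007241 ≈ 49.3.

μ₀ = 49.3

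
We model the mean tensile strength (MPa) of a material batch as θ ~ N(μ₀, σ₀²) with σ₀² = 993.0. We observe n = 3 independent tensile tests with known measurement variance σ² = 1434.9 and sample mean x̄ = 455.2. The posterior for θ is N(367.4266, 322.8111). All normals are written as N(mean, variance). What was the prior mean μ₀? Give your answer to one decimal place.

μ₀ = 185.2

The posterior mean is a precision-weighted average: μ_n = (τ₀μ₀ + τ_data·x̄)/(τ₀+τ_data), with τ₀=1/σ₀² and τ_data=n/σ².
Here τ₀ = 1/993.0 = 0.001007 and τ_data = 3/1434.9 = 0.002091, so τ_n = 0.003098.
Rearranging for μ₀: μ₀ = (μ_n·τ_n − τ_data·x̄)/τ₀ = (367.4266·0.003098 − 0.002091·455.2) / 0.001007 = 0.186464/0.001007 ≈ 185.2.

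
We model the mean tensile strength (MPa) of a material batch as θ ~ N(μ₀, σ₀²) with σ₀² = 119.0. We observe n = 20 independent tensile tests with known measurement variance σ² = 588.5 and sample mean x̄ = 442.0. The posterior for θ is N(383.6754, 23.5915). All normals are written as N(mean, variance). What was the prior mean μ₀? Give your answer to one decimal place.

μ₀ = 147.8

With known observation variance, the Normal–Normal posterior has precision τ_n = τ₀ + n/σ² and mean μ_n = (τ₀μ₀ + (n/σ²)x̄)/τ_n.
Here τ₀ = 1/119.0 = 0.008403 and τ_data = 20/588.5 = 0.033985, so τ_n = 0.042388.
Rearranging for μ₀: μ₀ = (μ_n·τ_n − τ_data·x̄)/τ₀ = (383.6754·0.042388 − 0.033985·442.0) / 0.008403 = 1.241863/0.008403 ≈ 147.8.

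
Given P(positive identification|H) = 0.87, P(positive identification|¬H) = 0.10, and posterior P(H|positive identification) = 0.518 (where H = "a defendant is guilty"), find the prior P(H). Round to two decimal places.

P(H) = 0.11

In odds form, posterior odds = prior odds × likelihood ratio, so prior odds = posterior odds ÷ LR.
Posterior odds = 0.518/(1−0.518) = 1.0747. LR = 0.87/0.10 = 8.7000.
Prior odds = 1.0747/8.7000 = 0.1235, so P(H) = 0.1235/(1+0.1235) ≈ 0.11.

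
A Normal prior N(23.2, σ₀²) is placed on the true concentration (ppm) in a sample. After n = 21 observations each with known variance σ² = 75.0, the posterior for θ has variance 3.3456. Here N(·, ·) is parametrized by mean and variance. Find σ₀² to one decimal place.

Posterior precision equals prior precision plus data precision: 1/σ_n² = 1/σ₀² + n/σ².
So 1/σ₀² = 1/3.3456 − 21/75.0 = 0.298900 − 0.280000 = 0.018900.
Hence σ₀² = 1/0.018900 ≈ 52.9.

σ₀² = 52.9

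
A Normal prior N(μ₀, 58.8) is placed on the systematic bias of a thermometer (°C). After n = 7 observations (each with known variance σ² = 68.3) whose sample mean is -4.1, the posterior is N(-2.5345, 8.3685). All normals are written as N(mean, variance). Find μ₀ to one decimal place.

With known observation variance, the Normal–Normal posterior has precision τ_n = τ₀ + n/σ² and mean μ_n = (τ₀μ₀ + (n/σ²)x̄)/τ_n.
Here τ₀ = 1/58.8 = 0.017007 and τ_data = 7/68.3 = 0.102489, so τ_n = 0.119496.
Rearranging for μ₀: μ₀ = (μ_n·τ_n − τ_data·x̄)/τ₀ = (-2.5345·0.119496 − 0.102489·-4.1) / 0.017007 = 0.117342/0.017007 ≈ 6.9.

μ₀ = 6.9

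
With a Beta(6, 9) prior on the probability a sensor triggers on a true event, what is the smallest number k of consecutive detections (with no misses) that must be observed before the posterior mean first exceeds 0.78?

After k detections and 0 misses the posterior is Beta(6+k, 9), with mean (6+k)/(6+9+k).
Set (6+k)/(15+k) > 0.78 and solve: k > (0.78·15 − 6)/(1 − 0.78) = 25.909.
The smallest integer exceeding 25.909 is 26.

k = 26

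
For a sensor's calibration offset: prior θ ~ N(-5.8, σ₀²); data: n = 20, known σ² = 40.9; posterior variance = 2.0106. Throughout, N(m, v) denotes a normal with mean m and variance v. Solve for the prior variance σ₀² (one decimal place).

σ₀² = 119.5

For the Normal–Normal model with known σ², precisions add: τ_n = τ₀ + n/σ².
So 1/σ₀² = 1/2.0106 − 20/40.9 = 0.497364 − 0.488998 = 0.008366.
Hence σ₀² = 1/0.008366 ≈ 119.5.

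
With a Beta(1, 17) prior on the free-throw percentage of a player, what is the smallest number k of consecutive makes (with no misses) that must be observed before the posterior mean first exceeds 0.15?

k = 3

After k makes and 0 misses the posterior is Beta(1+k, 17), with mean (1+k)/(1+17+k).
Set (1+k)/(18+k) > 0.15 and solve: k > (0.15·18 − 1)/(1 − 0.15) = 2.000.
The smallest integer exceeding 2.000 is 3, and checking k=3: (4)/(21) = 0.1905 > 0.15.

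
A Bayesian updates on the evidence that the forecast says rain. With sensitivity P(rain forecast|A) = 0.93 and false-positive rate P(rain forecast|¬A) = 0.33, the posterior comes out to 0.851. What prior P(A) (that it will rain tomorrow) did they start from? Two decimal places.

In odds form, posterior odds = prior odds × likelihood ratio, so prior odds = posterior odds ÷ LR.
Posterior odds = 0.851/(1−0.851) = 5.7114. LR = 0.93/0.33 = 2.8182.
Prior odds = 5.7114/2.8182 = 2.0266, so P(A) = 2.0266/(1+2.0266) ≈ 0.67.

P(A) = 0.67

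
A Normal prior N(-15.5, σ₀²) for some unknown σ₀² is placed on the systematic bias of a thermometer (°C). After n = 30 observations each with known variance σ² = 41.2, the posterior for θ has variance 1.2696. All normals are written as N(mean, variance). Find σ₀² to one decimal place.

Posterior precision equals prior precision plus data precision: 1/σ_n² = 1/σ₀² + n/σ².
So 1/σ₀² = 1/1.2696 − 30/41.2 = 0.787650 − 0.728155 = 0.059495.
Hence σ₀² = 1/0.059495 ≈ 16.8.

σ₀² = 16.8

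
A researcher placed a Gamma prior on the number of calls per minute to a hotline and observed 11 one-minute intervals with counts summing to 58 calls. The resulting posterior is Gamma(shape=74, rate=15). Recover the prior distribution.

Gamma(shape=16, rate=4)

A Gamma(α, β) prior (rate parametrization) on a Poisson rate with n observations summing to S gives posterior Gamma(α+S, β+n).
So α = 74 − 58 = 16 and β = 15 − 11 = 4.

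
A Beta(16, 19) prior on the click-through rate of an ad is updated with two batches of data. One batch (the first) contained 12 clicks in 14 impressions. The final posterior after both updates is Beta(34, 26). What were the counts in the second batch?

Because Beta–binomial updating is additive in the counts, the combined data contributed (α_post−α_prior, β_post−β_prior) successes and failures.
Total across both batches: 34−16=18 clicks, 26−19=7 non-clicks.
Subtract the first batch: 18−12=6 clicks and 7−2=5 non-clicks.

6 clicks and 5 non-clicks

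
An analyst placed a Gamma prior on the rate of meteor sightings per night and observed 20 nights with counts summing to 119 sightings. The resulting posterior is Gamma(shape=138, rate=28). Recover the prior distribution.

Gamma(shape=19, rate=8)

Gamma–Poisson conjugacy: posterior shape = α + Σxᵢ, posterior rate = β + n.
So α = 138 − 119 = 19 and β = 28 − 20 = 8.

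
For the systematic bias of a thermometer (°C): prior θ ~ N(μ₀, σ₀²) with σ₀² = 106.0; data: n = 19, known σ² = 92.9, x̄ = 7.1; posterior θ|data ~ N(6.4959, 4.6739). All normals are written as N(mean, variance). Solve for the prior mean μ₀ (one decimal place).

The posterior mean is a precision-weighted average: μ_n = (τ₀μ₀ + τ_data·x̄)/(τ₀+τ_data), with τ₀=1/σ₀² and τ_data=n/σ².
Here τ₀ = 1/106.0 = 0.009434 and τ_data = 19/92.9 = 0.204521, so τ_n = 0.213955.
Rearranging for μ₀: μ₀ = (μ_n·τ_n − τ_data·x̄)/τ₀ = (6.4959·0.213955 − 0.204521·7.1) / 0.009434 = -0.062269/0.009434 ≈ -6.6.

μ₀ = -6.6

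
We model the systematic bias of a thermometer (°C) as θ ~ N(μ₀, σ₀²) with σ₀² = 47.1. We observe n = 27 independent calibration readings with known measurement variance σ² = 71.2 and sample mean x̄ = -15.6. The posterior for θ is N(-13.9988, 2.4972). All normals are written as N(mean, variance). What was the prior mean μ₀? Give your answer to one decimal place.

μ₀ = 14.6

The posterior mean is a precision-weighted average: μ_n = (τ₀μ₀ + τ_data·x̄)/(τ₀+τ_data), with τ₀=1/σ₀² and τ_data=n/σ².
Here τ₀ = 1/47.1 = 0.021231 and τ_data = 27/71.2 = 0.379213, so τ_n = 0.400444.
Rearranging for μ₀: μ₀ = (μ_n·τ_n − τ_data·x̄)/τ₀ = (-13.9988·0.400444 − 0.379213·-15.6) / 0.021231 = 0.309987/0.021231 ≈ 14.6.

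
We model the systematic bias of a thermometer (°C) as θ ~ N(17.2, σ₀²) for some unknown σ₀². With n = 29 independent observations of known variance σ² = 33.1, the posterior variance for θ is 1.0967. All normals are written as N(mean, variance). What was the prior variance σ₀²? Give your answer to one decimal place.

σ₀² = 28.0

Posterior precision equals prior precision plus data precision: 1/σ_n² = 1/σ₀² + n/σ².
So 1/σ₀² = 1/1.0967 − 29/33.1 = 0.911826 − 0.876133 = 0.035693.
Hence σ₀² = 1/0.035693 ≈ 28.0.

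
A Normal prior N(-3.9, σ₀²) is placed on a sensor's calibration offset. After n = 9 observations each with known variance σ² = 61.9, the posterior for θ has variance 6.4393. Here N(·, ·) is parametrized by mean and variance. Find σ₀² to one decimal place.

Posterior precision equals prior precision plus data precision: 1/σ_n² = 1/σ₀² + n/σ².
So 1/σ₀² = 1/6.4393 − 9/61.9 = 0.155296 − 0.145396 = 0.009900.
Hence σ₀² = 1/0.009900 ≈ 101.0.

σ₀² = 101.0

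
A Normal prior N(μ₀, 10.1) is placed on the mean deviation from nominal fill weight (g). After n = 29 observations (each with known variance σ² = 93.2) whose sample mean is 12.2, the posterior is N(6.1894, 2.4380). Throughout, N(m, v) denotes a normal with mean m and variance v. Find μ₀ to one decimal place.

μ₀ = -12.7

The posterior mean is a precision-weighted average: μ_n = (τ₀μ₀ + τ_data·x̄)/(τ₀+τ_data), with τ₀=1/σ₀² and τ_data=n/σ².
Here τ₀ = 1/10.1 = 0.099010 and τ_data = 29/93.2 = 0.311159, so τ_n = 0.410169.
Rearranging for μ₀: μ₀ = (μ_n·τ_n − τ_data·x̄)/τ₀ = (6.1894·0.410169 − 0.311159·12.2) / 0.099010 = -1.257440/0.099010 ≈ -12.7.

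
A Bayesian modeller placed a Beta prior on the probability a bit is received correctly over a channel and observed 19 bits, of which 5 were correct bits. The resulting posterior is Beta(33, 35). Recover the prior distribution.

A Beta(α, β) prior with s successes and f failures in binomial data gives a Beta(α+s, β+f) posterior.
Subtract the data counts: 33−5=28, 35−14=21.

Beta(28, 21)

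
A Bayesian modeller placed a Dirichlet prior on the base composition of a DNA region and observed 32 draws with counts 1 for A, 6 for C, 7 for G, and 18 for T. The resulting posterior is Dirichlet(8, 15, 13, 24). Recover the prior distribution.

For a Dirichlet(α) prior with multinomial counts c, the posterior is Dirichlet(α + c) componentwise.
Subtract each count from the matching posterior parameter: 8−1=7, 15−6=9, 13−7=6, 24−18=6.

Dirichlet(7, 9, 6, 6)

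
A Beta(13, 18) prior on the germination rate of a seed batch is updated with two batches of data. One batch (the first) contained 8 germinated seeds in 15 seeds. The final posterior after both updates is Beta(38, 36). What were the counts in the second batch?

Because Beta–binomial updating is additive in the counts, the combined data contributed (α_post−α_prior, β_post−β_prior) successes and failures.
Total across both batches: 38−13=25 germinated seeds, 36−18=18 non-germinating seeds.
Subtract the first batch: 25−8=17 germinated seeds and 18−7=11 non-germinating seeds.

17 germinated seeds and 11 non-germinating seeds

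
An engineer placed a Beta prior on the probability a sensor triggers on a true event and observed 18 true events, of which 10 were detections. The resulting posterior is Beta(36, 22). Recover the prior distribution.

Under Beta–binomial conjugacy the posterior parameters are (a+s, b+f).
So a = 36 − 10 = 26 and b = 22 − 8 = 14.

Beta(26, 14)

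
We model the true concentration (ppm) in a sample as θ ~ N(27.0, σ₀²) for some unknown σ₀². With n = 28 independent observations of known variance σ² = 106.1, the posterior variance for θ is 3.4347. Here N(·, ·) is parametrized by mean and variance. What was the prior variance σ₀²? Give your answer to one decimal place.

Posterior precision equals prior precision plus data precision: 1/σ_n² = 1/σ₀² + n/σ².
So 1/σ₀² = 1/3.4347 − 28/106.1 = 0.291146 − 0.263902 = 0.027244.
Hence σ₀² = 1/0.027244 ≈ 36.7.

σ₀² = 36.7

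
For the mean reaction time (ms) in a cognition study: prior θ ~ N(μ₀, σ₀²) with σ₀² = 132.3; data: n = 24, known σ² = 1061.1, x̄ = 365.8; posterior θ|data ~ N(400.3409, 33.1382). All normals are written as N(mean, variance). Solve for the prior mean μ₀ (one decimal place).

With known observation variance, the Normal–Normal posterior has precision τ_n = τ₀ + n/σ² and mean μ_n = (τ₀μ₀ + (n/σ²)x̄)/τ_n.
Here τ₀ = 1/132.3 = 0.007559 and τ_data = 24/1061.1 = 0.022618, so τ_n = 0.030177.
Rearranging for μ₀: μ₀ = (μ_n·τ_n − τ_data·x̄)/τ₀ = (400.3409·0.030177 − 0.022618·365.8) / 0.007559 = 3.807423/0.007559 ≈ 503.7.

μ₀ = 503.7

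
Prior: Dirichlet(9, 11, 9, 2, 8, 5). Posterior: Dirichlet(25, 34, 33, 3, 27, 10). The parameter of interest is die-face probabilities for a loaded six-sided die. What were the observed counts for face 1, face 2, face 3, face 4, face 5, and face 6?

counts (16, 23, 24, 1, 19, 5)

For a Dirichlet(α) prior with multinomial counts c, the posterior is Dirichlet(α + c) componentwise.
Counts are posterior − prior componentwise: 25−9=16, 34−11=23, 33−9=24, 3−2=1, 27−8=19, 10−5=5.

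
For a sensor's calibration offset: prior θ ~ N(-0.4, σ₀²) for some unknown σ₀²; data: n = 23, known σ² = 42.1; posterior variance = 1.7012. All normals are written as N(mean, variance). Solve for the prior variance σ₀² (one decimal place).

σ₀² = 24.1

For the Normal–Normal model with known σ², precisions add: τ_n = τ₀ + n/σ².
So 1/σ₀² = 1/1.7012 − 23/42.1 = 0.587820 − 0.546318 = 0.041502.
Hence σ₀² = 1/0.041502 ≈ 24.1.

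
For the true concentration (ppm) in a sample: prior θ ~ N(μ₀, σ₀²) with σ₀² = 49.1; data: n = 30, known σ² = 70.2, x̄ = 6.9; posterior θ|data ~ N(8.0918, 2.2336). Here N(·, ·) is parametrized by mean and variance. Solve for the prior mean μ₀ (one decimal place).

With known observation variance, the Normal–Normal posterior has precision τ_n = τ₀ + n/σ² and mean μ_n = (τ₀μ₀ + (n/σ²)x̄)/τ_n.
Here τ₀ = 1/49.1 = 0.020367 and τ_data = 30/70.2 = 0.427350, so τ_n = 0.447717.
Rearranging for μ₀: μ₀ = (μ_n·τ_n − τ_data·x̄)/τ₀ = (8.0918·0.447717 − 0.427350·6.9) / 0.020367 = 0.674121/0.020367 ≈ 33.1.

μ₀ = 33.1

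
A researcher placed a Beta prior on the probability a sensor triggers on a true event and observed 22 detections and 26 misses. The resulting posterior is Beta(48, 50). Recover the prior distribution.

A Beta(a, b) prior with s successes and f failures in binomial data gives a Beta(a+s, b+f) posterior.
So a = 48 − 22 = 26 and b = 50 − 26 = 24.

Beta(26, 24)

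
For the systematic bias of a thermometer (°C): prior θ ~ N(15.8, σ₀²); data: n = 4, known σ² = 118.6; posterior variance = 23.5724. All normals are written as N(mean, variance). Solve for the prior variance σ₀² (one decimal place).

For the Normal–Normal model with known σ², precisions add: τ_n = τ₀ + n/σ².
So 1/σ₀² = 1/23.5724 − 4/118.6 = 0.042422 − 0.033727 = 0.008695.
Hence σ₀² = 1/0.008695 ≈ 115.0.

σ₀² = 115.0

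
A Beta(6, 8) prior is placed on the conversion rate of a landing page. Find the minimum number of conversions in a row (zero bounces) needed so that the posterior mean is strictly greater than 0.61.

k = 7

After k conversions and 0 bounces the posterior is Beta(6+k, 8), with mean (6+k)/(6+8+k).
Set (6+k)/(14+k) > 0.61 and solve: k > (0.61·14 − 6)/(1 − 0.61) = 6.513.
The smallest integer exceeding 6.513 is 7.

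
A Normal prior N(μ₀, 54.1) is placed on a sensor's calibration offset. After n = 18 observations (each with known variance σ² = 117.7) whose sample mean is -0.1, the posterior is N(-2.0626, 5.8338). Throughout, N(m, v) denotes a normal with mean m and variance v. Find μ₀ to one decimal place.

With known observation variance, the Normal–Normal posterior has precision τ_n = τ₀ + n/σ² and mean μ_n = (τ₀μ₀ + (n/σ²)x̄)/τ_n.
Here τ₀ = 1/54.1 = 0.018484 and τ_data = 18/117.7 = 0.152931, so τ_n = 0.171415.
Rearranging for μ₀: μ₀ = (μ_n·τ_n − τ_data·x̄)/τ₀ = (-2.0626·0.171415 − 0.152931·-0.1) / 0.018484 = -0.338267/0.018484 ≈ -18.3.

μ₀ = -18.3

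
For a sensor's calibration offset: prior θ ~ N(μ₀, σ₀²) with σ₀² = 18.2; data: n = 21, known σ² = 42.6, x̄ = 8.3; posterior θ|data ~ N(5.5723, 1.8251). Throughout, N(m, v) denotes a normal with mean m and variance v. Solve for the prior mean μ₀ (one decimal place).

μ₀ = -18.9

The posterior mean is a precision-weighted average: μ_n = (τ₀μ₀ + τ_data·x̄)/(τ₀+τ_data), with τ₀=1/σ₀² and τ_data=n/σ².
Here τ₀ = 1/18.2 = 0.054945 and τ_data = 21/42.6 = 0.492958, so τ_n = 0.547903.
Rearranging for μ₀: μ₀ = (μ_n·τ_n − τ_data·x̄)/τ₀ = (5.5723·0.547903 − 0.492958·8.3) / 0.054945 = -1.038472/0.054945 ≈ -18.9.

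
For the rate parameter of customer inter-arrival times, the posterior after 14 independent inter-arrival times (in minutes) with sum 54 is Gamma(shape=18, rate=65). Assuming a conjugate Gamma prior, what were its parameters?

Gamma(shape=4, rate=11)

Gamma–exponential conjugacy: posterior shape = α + n, posterior rate = β + Σtᵢ.
So α = 18 − 14 = 4 and β = 65 − 54 = 11.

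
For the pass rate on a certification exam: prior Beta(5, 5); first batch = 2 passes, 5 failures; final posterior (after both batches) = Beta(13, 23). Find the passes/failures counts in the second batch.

6 passes and 13 failures

Because Beta–binomial updating is additive in the counts, the combined data contributed (α_post−α_prior, β_post−β_prior) successes and failures.
Total across both batches: 13−5=8 passes, 23−5=18 failures.
Subtract the first batch: 8−2=6 passes and 18−5=13 failures.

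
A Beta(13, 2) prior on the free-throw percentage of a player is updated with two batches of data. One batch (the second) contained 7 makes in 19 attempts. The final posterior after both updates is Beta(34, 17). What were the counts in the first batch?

Because Beta–binomial updating is additive in the counts, the combined data contributed (α_post−α_prior, β_post−β_prior) successes and failures.
Total across both batches: 34−13=21 makes, 17−2=15 misses.
Subtract the second batch: 21−7=14 makes and 15−12=3 misses.

14 makes and 3 misses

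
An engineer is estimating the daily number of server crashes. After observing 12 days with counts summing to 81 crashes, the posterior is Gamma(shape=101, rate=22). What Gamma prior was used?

A Gamma(α, β) prior (rate parametrization) on a Poisson rate with n observations summing to S gives posterior Gamma(α+S, β+n).
So α = 101 − 81 = 20 and β = 22 − 12 = 10.

Gamma(shape=20, rate=10)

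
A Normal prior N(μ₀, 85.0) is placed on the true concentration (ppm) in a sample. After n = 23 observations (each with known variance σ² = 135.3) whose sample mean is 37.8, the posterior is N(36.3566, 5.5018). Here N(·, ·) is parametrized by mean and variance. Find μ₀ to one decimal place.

The posterior mean is a precision-weighted average: μ_n = (τ₀μ₀ + τ_data·x̄)/(τ₀+τ_data), with τ₀=1/σ₀² and τ_data=n/σ².
Here τ₀ = 1/85.0 = 0.011765 and τ_data = 23/135.3 = 0.169993, so τ_n = 0.181758.
Rearranging for μ₀: μ₀ = (μ_n·τ_n − τ_data·x̄)/τ₀ = (36.3566·0.181758 − 0.169993·37.8) / 0.011765 = 0.182368/0.011765 ≈ 15.5.

μ₀ = 15.5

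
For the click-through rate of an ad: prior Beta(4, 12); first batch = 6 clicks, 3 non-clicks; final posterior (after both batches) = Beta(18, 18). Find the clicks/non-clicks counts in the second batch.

Because Beta–binomial updating is additive in the counts, the combined data contributed (α_post−α_prior, β_post−β_prior) successes and failures.
Total across both batches: 18−4=14 clicks, 18−12=6 non-clicks.
Subtract the first batch: 14−6=8 clicks and 6−3=3 non-clicks.

8 clicks and 3 non-clicks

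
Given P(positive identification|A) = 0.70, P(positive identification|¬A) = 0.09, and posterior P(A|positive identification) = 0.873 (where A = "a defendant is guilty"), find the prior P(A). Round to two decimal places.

Bayes' rule in odds form gives O(A|E) = O(A)·[P(E|A)/P(E|¬A)], hence O(A) = O(A|E)/LR.
Posterior odds = 0.873/(1−0.873) = 6.8740. LR = 0.70/0.09 = 7.7778.
Prior odds = 6.8740/7.7778 = 0.8838, so P(A) = 0.8838/(1+0.8838) ≈ 0.47.

P(A) = 0.47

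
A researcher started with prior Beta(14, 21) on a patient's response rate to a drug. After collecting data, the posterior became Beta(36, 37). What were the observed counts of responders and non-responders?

A Beta(a, b) prior with s successes and f failures in binomial data gives a Beta(a+s, b+f) posterior.
So s = 36 − 14 = 22 and f = 37 − 21 = 16.

22 responders and 16 non-responders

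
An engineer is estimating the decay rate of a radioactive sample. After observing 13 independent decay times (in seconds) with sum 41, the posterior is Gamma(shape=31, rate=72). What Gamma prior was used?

Gamma–exponential conjugacy: posterior shape = α + n, posterior rate = β + Σtᵢ.
So α = 31 − 13 = 18 and β = 72 − 41 = 31.

Gamma(shape=18, rate=31)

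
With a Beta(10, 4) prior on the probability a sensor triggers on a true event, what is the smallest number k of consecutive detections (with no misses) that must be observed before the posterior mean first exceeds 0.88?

After k detections and 0 misses the posterior is Beta(10+k, 4), with mean (10+k)/(10+4+k).
Set (10+k)/(14+k) > 0.88 and solve: k > (0.88·14 − 10)/(1 − 0.88) = 19.333.
The smallest integer exceeding 19.333 is 20.

k = 20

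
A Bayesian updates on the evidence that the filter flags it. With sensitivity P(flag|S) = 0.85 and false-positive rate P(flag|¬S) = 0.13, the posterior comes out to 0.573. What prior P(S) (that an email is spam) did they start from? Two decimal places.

P(S) = 0.17

Bayes' rule in odds form gives O(S|E) = O(S)·[P(E|S)/P(E|¬S)], hence O(S) = O(S|E)/LR.
Posterior odds = 0.573/(1−0.573) = 1.3419. LR = 0.85/0.13 = 6.5385.
Prior odds = 1.3419/6.5385 = 0.2052, so P(S) = 0.2052/(1+0.2052) ≈ 0.17.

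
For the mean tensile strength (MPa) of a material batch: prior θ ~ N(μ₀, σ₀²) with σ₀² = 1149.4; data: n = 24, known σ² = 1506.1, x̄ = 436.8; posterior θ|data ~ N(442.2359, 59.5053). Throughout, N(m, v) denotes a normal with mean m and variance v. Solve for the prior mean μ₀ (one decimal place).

μ₀ = 541.8

With known observation variance, the Normal–Normal posterior has precision τ_n = τ₀ + n/σ² and mean μ_n = (τ₀μ₀ + (n/σ²)x̄)/τ_n.
Here τ₀ = 1/1149.4 = 0.000870 and τ_data = 24/1506.1 = 0.015935, so τ_n = 0.016805.
Rearranging for μ₀: μ₀ = (μ_n·τ_n − τ_data·x̄)/τ₀ = (442.2359·0.016805 − 0.015935·436.8) / 0.000870 = 0.471366/0.000870 ≈ 541.8.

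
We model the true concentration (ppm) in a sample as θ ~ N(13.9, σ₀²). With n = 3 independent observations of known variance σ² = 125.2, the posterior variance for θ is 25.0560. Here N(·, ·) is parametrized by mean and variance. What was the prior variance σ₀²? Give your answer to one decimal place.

σ₀² = 62.7

Posterior precision equals prior precision plus data precision: 1/σ_n² = 1/σ₀² + n/σ².
So 1/σ₀² = 1/25.0560 − 3/125.2 = 0.039911 − 0.023962 = 0.015949.
Hence σ₀² = 1/0.015949 ≈ 62.7.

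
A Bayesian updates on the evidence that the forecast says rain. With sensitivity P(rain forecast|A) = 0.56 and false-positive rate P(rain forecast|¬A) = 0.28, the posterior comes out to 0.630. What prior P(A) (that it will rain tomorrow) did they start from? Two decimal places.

In odds form, posterior odds = prior odds × likelihood ratio, so prior odds = posterior odds ÷ LR.
Posterior odds = 0.630/(1−0.630) = 1.7027. LR = 0.56/0.28 = 2.0000.
Prior odds = 1.7027/2.0000 = 0.8514, so P(A) = 0.8514/(1+0.8514) ≈ 0.46.

P(A) = 0.46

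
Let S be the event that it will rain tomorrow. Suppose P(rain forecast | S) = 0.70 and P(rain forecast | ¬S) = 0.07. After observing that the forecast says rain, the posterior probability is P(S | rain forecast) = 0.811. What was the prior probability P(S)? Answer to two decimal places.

P(S) = 0.30

In odds form, posterior odds = prior odds × likelihood ratio, so prior odds = posterior odds ÷ LR.
Posterior odds = 0.811/(1−0.811) = 4.2910. LR = 0.70/0.07 = 10.0000.
Prior odds = 4.2910/10.0000 = 0.4291, so P(S) = 0.4291/(1+0.4291) ≈ 0.30.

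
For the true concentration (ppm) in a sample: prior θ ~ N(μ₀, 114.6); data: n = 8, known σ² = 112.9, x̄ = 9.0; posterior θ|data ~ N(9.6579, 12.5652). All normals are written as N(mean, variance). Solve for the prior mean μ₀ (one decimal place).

With known observation variance, the Normal–Normal posterior has precision τ_n = τ₀ + n/σ² and mean μ_n = (τ₀μ₀ + (n/σ²)x̄)/τ_n.
Here τ₀ = 1/114.6 = 0.008726 and τ_data = 8/112.9 = 0.070859, so τ_n = 0.079585.
Rearranging for μ₀: μ₀ = (μ_n·τ_n − τ_data·x̄)/τ₀ = (9.6579·0.079585 − 0.070859·9.0) / 0.008726 = 0.130893/0.008726 ≈ 15.0.

μ₀ = 15.0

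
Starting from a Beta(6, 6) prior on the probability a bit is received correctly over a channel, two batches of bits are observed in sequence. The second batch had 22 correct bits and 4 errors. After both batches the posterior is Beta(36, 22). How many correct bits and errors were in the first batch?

Because Beta–binomial updating is additive in the counts, the combined data contributed (α_post−α_prior, β_post−β_prior) successes and failures.
Total across both batches: 36−6=30 correct bits, 22−6=16 errors.
Subtract the second batch: 30−22=8 correct bits and 16−4=12 errors.

8 correct bits and 12 errors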